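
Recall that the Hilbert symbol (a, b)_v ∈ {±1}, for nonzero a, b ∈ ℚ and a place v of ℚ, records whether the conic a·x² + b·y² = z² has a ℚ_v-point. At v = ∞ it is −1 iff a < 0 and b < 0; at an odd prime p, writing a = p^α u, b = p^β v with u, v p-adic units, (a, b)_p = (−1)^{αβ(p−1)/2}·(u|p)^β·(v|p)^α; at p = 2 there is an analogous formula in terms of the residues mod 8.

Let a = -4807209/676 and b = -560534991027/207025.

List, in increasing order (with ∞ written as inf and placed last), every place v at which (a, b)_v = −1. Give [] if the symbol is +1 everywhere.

(a, b) ≡ (-39729, -123) mod (ℚ^×)²; places V = {2, 3, 5, 7, 11, 13, 17, 19, 41, ∞}.
(a,b)_17: α=1, u≡4; β=2, v≡9 (mod 17); (4|17)=+1, (9|17)=+1; sign (−1)^0·+1^2·+1^1 = +1.
(a,b)_5: α=0, u≡1; β=-2, v≡3 (mod 5); (1|5)=+1, (3|5)=-1; sign (−1)^0·+1^-2·-1^0 = +1.
(a,b)_2: α=-2, β=0; u≡7, v≡5 (mod 8); ε(u)ε(v)=1·0, αω(v)=-2·1, βω(u)=0·0; sum ≡ 0  ⇒  +1.
(a,b)_3: α=1, u≡2; β=1, v≡1 (mod 3); (2|3)=-1, (1|3)=+1; sign (−1)^1·-1^1·+1^1 = +1.
(a,b)_7: α=0, u≡5; β=-2, v≡6 (mod 7); (5|7)=-1, (6|7)=-1; sign (−1)^0·-1^-2·-1^0 = +1.
(a,b)_11: α=2, u≡5; β=2, v≡4 (mod 11); (5|11)=+1, (4|11)=+1; sign (−1)^0·+1^2·+1^2 = +1.
(a,b)_19: α=1, u≡8; β=4, v≡14 (mod 19); (8|19)=-1, (14|19)=-1; sign (−1)^0·-1^4·-1^1 = -1.
(a,b)_13: α=-2, u≡12; β=-2, v≡5 (mod 13); (12|13)=+1, (5|13)=-1; sign (−1)^0·+1^-2·-1^-2 = +1.
(a,b)_∞: sgn(-39729)=−, sgn(-123)=−, so -1.
(a,b)_41: α=1, u≡19; β=1, v≡7 (mod 41); (19|41)=-1, (7|41)=-1; sign (−1)^0·-1^1·-1^1 = +1.
|Ram(-39729, -123)| = 2, even; anisotropic at {19, ∞}.

[19, inf]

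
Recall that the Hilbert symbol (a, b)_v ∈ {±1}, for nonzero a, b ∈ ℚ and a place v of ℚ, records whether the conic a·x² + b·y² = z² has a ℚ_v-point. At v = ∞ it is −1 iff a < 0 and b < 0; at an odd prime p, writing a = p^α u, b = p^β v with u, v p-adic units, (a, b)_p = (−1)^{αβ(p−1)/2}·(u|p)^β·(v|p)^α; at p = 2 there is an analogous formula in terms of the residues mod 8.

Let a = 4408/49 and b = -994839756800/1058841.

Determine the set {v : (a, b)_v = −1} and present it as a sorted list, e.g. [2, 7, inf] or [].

[2, 29]

Mod squares: a ≡ 1102, b ≡ -2. Check v ∈ {∞, 2, 3, 5, 7, 19, 29}.
v=5: a=5^0·(≡2), b=5^2·(≡3) mod 5; (2|5)=-1, (3|5)=-1; (−1)^{0·2·2}·(-1)^2·(-1)^0 = +1.
v=29: a=29^1·(≡25), b=29^2·(≡18) mod 29; (25|29)=+1, (18|29)=-1; (−1)^{1·2·14}·(+1)^2·(-1)^1 = -1.
v=3: a=3^0·(≡1), b=3^-2·(≡1) mod 3; (1|3)=+1, (1|3)=+1; (−1)^{0·-2·1}·(+1)^-2·(+1)^0 = +1.
v=7: a=7^-2·(≡5), b=7^-6·(≡3) mod 7; (5|7)=-1, (3|7)=-1; (−1)^{-2·-6·3}·(-1)^-6·(-1)^-2 = +1.
v=∞: 1102 > 0 and -2 < 0  ⇒  (a,b)_∞ = +1.
v=19: a=19^1·(≡9), b=19^2·(≡11) mod 19; (9|19)=+1, (11|19)=+1; (−1)^{1·2·9}·(+1)^2·(+1)^1 = +1.
v=2: v_2(a)=3, v_2(b)=17; units ≡ 7, 7 (mod 8); ε·ε+αω+βω = 1·1+3·0+17·0 ≡ 1  ⇒  (a,b)_2 = -1.
|Ram(1102, -2)| = 2, even; anisotropic at {2, 29}.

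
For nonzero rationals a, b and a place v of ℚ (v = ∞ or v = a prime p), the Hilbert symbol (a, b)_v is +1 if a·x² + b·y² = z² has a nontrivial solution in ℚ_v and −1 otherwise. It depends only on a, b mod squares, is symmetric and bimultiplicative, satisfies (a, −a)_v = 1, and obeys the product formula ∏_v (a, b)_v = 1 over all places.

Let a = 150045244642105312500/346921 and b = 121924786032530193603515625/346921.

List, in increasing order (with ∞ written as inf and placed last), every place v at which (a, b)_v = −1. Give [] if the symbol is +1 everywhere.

[5, 23]

Mod squares: a ≡ 242165, b ≡ 2737. Check v ∈ {∞, 2, 3, 5, 7, 11, 13, 17, 19, 23, 31, 37}.
v=37: a=37^3·(≡26), b=37^4·(≡25) mod 37; (26|37)=+1, (25|37)=+1; (−1)^{3·4·18}·(+1)^4·(+1)^3 = +1.
v=2: v_2(a)=2, v_2(b)=0; units ≡ 5, 1 (mod 8); ε·ε+αω+βω = 0·0+2·0+0·1 ≡ 0  ⇒  (a,b)_2 = +1.
v=7: a=7^1·(≡4), b=7^1·(≡3) mod 7; (4|7)=+1, (3|7)=-1; (−1)^{1·1·3}·(+1)^1·(-1)^1 = +1.
v=3: a=3^4·(≡2), b=3^2·(≡1) mod 3; (2|3)=-1, (1|3)=+1; (−1)^{4·2·1}·(-1)^2·(+1)^4 = +1.
v=17: a=17^1·(≡1), b=17^1·(≡9) mod 17; (1|17)=+1, (9|17)=+1; (−1)^{1·1·8}·(+1)^1·(+1)^1 = +1.
v=5: a=5^7·(≡3), b=5^12·(≡3) mod 5; (3|5)=-1, (3|5)=-1; (−1)^{7·12·2}·(-1)^12·(-1)^7 = -1.
v=∞: 242165 > 0 and 2737 > 0  ⇒  (a,b)_∞ = +1.
v=13: a=13^2·(≡12), b=13^2·(≡6) mod 13; (12|13)=+1, (6|13)=-1; (−1)^{2·2·6}·(+1)^2·(-1)^2 = +1.
v=31: a=31^-2·(≡27), b=31^-2·(≡20) mod 31; (27|31)=-1, (20|31)=+1; (−1)^{-2·-2·15}·(-1)^-2·(+1)^-2 = +1.
v=11: a=11^1·(≡3), b=11^2·(≡4) mod 11; (3|11)=+1, (4|11)=+1; (−1)^{1·2·5}·(+1)^2·(+1)^1 = +1.
v=23: a=23^2·(≡20), b=23^3·(≡4) mod 23; (20|23)=-1, (4|23)=+1; (−1)^{2·3·11}·(-1)^3·(+1)^2 = -1.
v=19: a=19^-2·(≡14), b=19^-2·(≡17) mod 19; (14|19)=-1, (17|19)=+1; (−1)^{-2·-2·9}·(-1)^-2·(+1)^-2 = +1.
|Ram(242165, 2737)| = 2, even; anisotropic at {5, 23}.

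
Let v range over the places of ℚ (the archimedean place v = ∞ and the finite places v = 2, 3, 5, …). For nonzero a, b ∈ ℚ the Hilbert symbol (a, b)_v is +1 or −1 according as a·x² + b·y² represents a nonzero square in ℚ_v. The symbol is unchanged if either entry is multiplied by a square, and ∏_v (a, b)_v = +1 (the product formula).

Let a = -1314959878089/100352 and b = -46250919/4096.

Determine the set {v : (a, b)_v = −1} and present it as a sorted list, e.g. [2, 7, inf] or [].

(a, b) ≡ (-2, -39) mod (ℚ^×)²; places V = {2, 3, 7, 11, 13, ∞}.
(a,b)_11: α=4, u≡3; β=4, v≡5 (mod 11); (3|11)=+1, (5|11)=+1; sign (−1)^0·+1^4·+1^4 = +1.
(a,b)_∞: sgn(-2)=−, sgn(-39)=−, so -1.
(a,b)_7: α=-2, u≡6; β=0, v≡6 (mod 7); (6|7)=-1, (6|7)=-1; sign (−1)^0·-1^0·-1^-2 = +1.
(a,b)_2: α=-11, β=-12; u≡7, v≡1 (mod 8); ε(u)ε(v)=1·0, αω(v)=-11·0, βω(u)=-12·0; sum ≡ 0  ⇒  +1.
(a,b)_3: α=12, u≡1; β=5, v≡2 (mod 3); (1|3)=+1, (2|3)=-1; sign (−1)^0·+1^5·-1^12 = +1.
(a,b)_13: α=2, u≡2; β=1, v≡12 (mod 13); (2|13)=-1, (12|13)=+1; sign (−1)^0·-1^1·+1^2 = -1.
Ram(-2, -39) = {13, ∞}; no ℚ_13-point on the conic.

[13, inf]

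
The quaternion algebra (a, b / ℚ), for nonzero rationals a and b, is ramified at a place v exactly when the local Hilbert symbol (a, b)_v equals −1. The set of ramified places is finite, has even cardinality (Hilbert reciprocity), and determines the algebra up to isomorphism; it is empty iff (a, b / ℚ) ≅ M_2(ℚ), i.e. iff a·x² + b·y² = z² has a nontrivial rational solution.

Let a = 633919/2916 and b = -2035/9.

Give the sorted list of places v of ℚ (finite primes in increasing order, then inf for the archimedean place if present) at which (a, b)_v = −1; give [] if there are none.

[31, 37]

Mod squares: a ≡ 31, b ≡ -2035. Check v ∈ {∞, 2, 3, 5, 11, 13, 31, 37}.
v=31: a=31^1·(≡10), b=31^0·(≡15) mod 31; (10|31)=+1, (15|31)=-1; (−1)^{1·0·15}·(+1)^0·(-1)^1 = -1.
v=3: a=3^-6·(≡1), b=3^-2·(≡2) mod 3; (1|3)=+1, (2|3)=-1; (−1)^{-6·-2·1}·(+1)^-2·(-1)^-6 = +1.
v=2: v_2(a)=-2, v_2(b)=0; units ≡ 7, 5 (mod 8); ε·ε+αω+βω = 1·0+-2·1+0·0 ≡ 0  ⇒  (a,b)_2 = +1.
v=5: a=5^0·(≡4), b=5^1·(≡2) mod 5; (4|5)=+1, (2|5)=-1; (−1)^{0·1·2}·(+1)^1·(-1)^0 = +1.
v=∞: 31 > 0 and -2035 < 0  ⇒  (a,b)_∞ = +1.
v=13: a=13^2·(≡5), b=13^0·(≡5) mod 13; (5|13)=-1, (5|13)=-1; (−1)^{2·0·6}·(-1)^0·(-1)^2 = +1.
v=11: a=11^2·(≡3), b=11^1·(≡10) mod 11; (3|11)=+1, (10|11)=-1; (−1)^{2·1·5}·(+1)^1·(-1)^2 = +1.
v=37: a=37^0·(≡32), b=37^1·(≡35) mod 37; (32|37)=-1, (35|37)=-1; (−1)^{0·1·18}·(-1)^1·(-1)^0 = -1.
(31, -2035 / ℚ) ramifies at {31, 37}: a division algebra.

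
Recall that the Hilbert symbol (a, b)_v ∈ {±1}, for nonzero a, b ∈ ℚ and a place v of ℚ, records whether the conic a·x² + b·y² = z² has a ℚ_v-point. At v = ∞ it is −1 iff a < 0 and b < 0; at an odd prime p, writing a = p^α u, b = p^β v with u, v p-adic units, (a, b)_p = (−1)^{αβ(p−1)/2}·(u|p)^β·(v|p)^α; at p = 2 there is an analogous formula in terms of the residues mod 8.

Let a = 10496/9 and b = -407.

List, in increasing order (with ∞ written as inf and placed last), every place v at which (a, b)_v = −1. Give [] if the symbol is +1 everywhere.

[11, 41]

Mod squares: a ≡ 41, b ≡ -407. Check v ∈ {∞, 2, 3, 11, 37, 41}.
v=41: a=41^1·(≡33), b=41^0·(≡3) mod 41; (33|41)=+1, (3|41)=-1; (−1)^{1·0·20}·(+1)^0·(-1)^1 = -1.
v=11: a=11^0·(≡10), b=11^1·(≡7) mod 11; (10|11)=-1, (7|11)=-1; (−1)^{0·1·5}·(-1)^1·(-1)^0 = -1.
v=2: v_2(a)=8, v_2(b)=0; units ≡ 1, 1 (mod 8); ε·ε+αω+βω = 0·0+8·0+0·0 ≡ 0  ⇒  (a,b)_2 = +1.
v=37: a=37^0·(≡11), b=37^1·(≡26) mod 37; (11|37)=+1, (26|37)=+1; (−1)^{0·1·18}·(+1)^1·(+1)^0 = +1.
v=∞: 41 > 0 and -407 < 0  ⇒  (a,b)_∞ = +1.
v=3: a=3^-2·(≡2), b=3^0·(≡1) mod 3; (2|3)=-1, (1|3)=+1; (−1)^{-2·0·1}·(-1)^0·(+1)^-2 = +1.
(41, -407 / ℚ) ramifies at {11, 41}: a division algebra.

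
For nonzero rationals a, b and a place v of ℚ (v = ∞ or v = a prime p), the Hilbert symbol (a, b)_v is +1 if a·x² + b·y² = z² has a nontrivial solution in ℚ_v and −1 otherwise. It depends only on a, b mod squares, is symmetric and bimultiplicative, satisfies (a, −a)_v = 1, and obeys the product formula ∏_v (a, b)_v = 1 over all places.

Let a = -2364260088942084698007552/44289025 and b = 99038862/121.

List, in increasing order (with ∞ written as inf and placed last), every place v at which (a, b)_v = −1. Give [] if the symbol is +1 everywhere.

(a, b) ≡ (-172938, 1222702) mod (ℚ^×)²; places V = {2, 3, 5, 7, 11, 13, 19, 31, 37, 41, ∞}.
(a,b)_19: α=1, u≡10; β=0, v≡10 (mod 19); (10|19)=-1, (10|19)=-1; sign (−1)^0·-1^0·-1^1 = -1.
(a,b)_41: α=3, u≡32; β=1, v≡28 (mod 41); (32|41)=+1, (28|41)=-1; sign (−1)^0·+1^1·-1^3 = -1.
(a,b)_37: α=3, u≡21; β=1, v≡22 (mod 37); (21|37)=+1, (22|37)=-1; sign (−1)^0·+1^1·-1^3 = -1.
(a,b)_∞: sgn(-172938)=−, sgn(1222702)=+, so +1.
(a,b)_3: α=7, u≡2; β=4, v≡1 (mod 3); (2|3)=-1, (1|3)=+1; sign (−1)^0·-1^4·+1^7 = +1.
(a,b)_2: α=11, β=1; u≡3, v≡7 (mod 8); ε(u)ε(v)=1·1, αω(v)=11·0, βω(u)=1·1; sum ≡ 0  ⇒  +1.
(a,b)_11: α=-6, u≡1; β=-2, v≡10 (mod 11); (1|11)=+1, (10|11)=-1; sign (−1)^0·+1^-2·-1^-6 = +1.
(a,b)_5: α=-2, u≡3; β=0, v≡2 (mod 5); (3|5)=-1, (2|5)=-1; sign (−1)^0·-1^0·-1^-2 = +1.
(a,b)_7: α=2, u≡2; β=0, v≡3 (mod 7); (2|7)=+1, (3|7)=-1; sign (−1)^0·+1^0·-1^2 = +1.
(a,b)_13: α=2, u≡12; β=1, v≡9 (mod 13); (12|13)=+1, (9|13)=+1; sign (−1)^0·+1^1·+1^2 = +1.
(a,b)_31: α=2, u≡17; β=1, v≡9 (mod 31); (17|31)=-1, (9|31)=+1; sign (−1)^0·-1^1·+1^2 = -1.
(-172938, 1222702 / ℚ) ramifies at {19, 31, 37, 41}: a division algebra.

[19, 31, 37, 41]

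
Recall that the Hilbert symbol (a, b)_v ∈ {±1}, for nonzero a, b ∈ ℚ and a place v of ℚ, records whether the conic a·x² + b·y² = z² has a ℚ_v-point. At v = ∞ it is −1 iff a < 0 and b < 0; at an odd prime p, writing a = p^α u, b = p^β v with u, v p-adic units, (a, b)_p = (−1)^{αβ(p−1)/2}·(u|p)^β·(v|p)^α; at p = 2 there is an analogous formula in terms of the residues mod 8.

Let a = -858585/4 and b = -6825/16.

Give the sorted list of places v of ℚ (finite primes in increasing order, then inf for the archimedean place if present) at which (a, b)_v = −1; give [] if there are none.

Mod squares: a ≡ -858585, b ≡ -273. Check v ∈ {∞, 2, 3, 5, 7, 13, 17, 37}.
v=3: a=3^1·(≡2), b=3^1·(≡2) mod 3; (2|3)=-1, (2|3)=-1; (−1)^{1·1·1}·(-1)^1·(-1)^1 = -1.
v=2: v_2(a)=-2, v_2(b)=-4; units ≡ 7, 7 (mod 8); ε·ε+αω+βω = 1·1+-2·0+-4·0 ≡ 1  ⇒  (a,b)_2 = -1.
v=13: a=13^1·(≡2), b=13^1·(≡7) mod 13; (2|13)=-1, (7|13)=-1; (−1)^{1·1·6}·(-1)^1·(-1)^1 = +1.
v=37: a=37^1·(≡17), b=37^0·(≡29) mod 37; (17|37)=-1, (29|37)=-1; (−1)^{1·0·18}·(-1)^0·(-1)^1 = -1.
v=7: a=7^1·(≡5), b=7^1·(≡6) mod 7; (5|7)=-1, (6|7)=-1; (−1)^{1·1·3}·(-1)^1·(-1)^1 = -1.
v=17: a=17^1·(≡9), b=17^0·(≡8) mod 17; (9|17)=+1, (8|17)=+1; (−1)^{1·0·8}·(+1)^0·(+1)^1 = +1.
v=5: a=5^1·(≡2), b=5^2·(≡2) mod 5; (2|5)=-1, (2|5)=-1; (−1)^{1·2·2}·(-1)^2·(-1)^1 = -1.
v=∞: -858585 < 0 and -273 < 0  ⇒  (a,b)_∞ = -1.
Ram(-858585, -273) = {2, 3, 5, 7, 37, ∞}; no ℚ_2-point on the conic.

[2, 3, 5, 7, 37, inf]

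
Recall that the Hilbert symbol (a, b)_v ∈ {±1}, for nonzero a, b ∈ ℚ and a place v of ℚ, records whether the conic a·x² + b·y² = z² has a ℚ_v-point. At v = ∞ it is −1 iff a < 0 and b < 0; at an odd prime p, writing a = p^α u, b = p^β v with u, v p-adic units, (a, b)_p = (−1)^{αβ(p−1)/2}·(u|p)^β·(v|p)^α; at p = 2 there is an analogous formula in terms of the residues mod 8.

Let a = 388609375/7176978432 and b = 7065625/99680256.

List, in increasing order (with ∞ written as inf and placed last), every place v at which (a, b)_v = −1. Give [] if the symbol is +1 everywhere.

Mod squares: a ≡ 49742, b ≡ 11305. Check v ∈ {∞, 2, 3, 5, 7, 11, 13, 17, 19}.
v=17: a=17^1·(≡16), b=17^1·(≡16) mod 17; (16|17)=+1, (16|17)=+1; (−1)^{1·1·8}·(+1)^1·(+1)^1 = +1.
v=∞: 49742 > 0 and 11305 > 0  ⇒  (a,b)_∞ = +1.
v=2: v_2(a)=-19, v_2(b)=-16; units ≡ 7, 1 (mod 8); ε·ε+αω+βω = 1·0+-19·0+-16·0 ≡ 0  ⇒  (a,b)_2 = +1.
v=3: a=3^-4·(≡2), b=3^-2·(≡1) mod 3; (2|3)=-1, (1|3)=+1; (−1)^{-4·-2·1}·(-1)^-2·(+1)^-4 = +1.
v=19: a=19^1·(≡14), b=19^1·(≡9) mod 19; (14|19)=-1, (9|19)=+1; (−1)^{1·1·9}·(-1)^1·(+1)^1 = +1.
v=13: a=13^-2·(≡9), b=13^-2·(≡8) mod 13; (9|13)=+1, (8|13)=-1; (−1)^{-2·-2·6}·(+1)^-2·(-1)^-2 = +1.
v=5: a=5^6·(≡3), b=5^5·(≡1) mod 5; (3|5)=-1, (1|5)=+1; (−1)^{6·5·2}·(-1)^5·(+1)^6 = -1.
v=7: a=7^1·(≡4), b=7^1·(≡6) mod 7; (4|7)=+1, (6|7)=-1; (−1)^{1·1·3}·(+1)^1·(-1)^1 = +1.
v=11: a=11^1·(≡1), b=11^0·(≡10) mod 11; (1|11)=+1, (10|11)=-1; (−1)^{1·0·5}·(+1)^0·(-1)^1 = -1.
|Ram(49742, 11305)| = 2, even; anisotropic at {5, 11}.

[5, 11]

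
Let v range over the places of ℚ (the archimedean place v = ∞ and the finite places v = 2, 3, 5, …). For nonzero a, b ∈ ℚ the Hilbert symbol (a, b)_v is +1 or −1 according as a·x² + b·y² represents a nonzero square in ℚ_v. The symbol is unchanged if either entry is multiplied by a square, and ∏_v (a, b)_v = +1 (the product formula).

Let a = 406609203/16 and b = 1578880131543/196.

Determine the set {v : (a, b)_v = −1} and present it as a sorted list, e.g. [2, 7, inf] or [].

Mod squares: a ≡ 9867, b ≡ 286143. Check v ∈ {∞, 2, 3, 7, 11, 13, 23, 29}.
v=13: a=13^1·(≡7), b=13^1·(≡6) mod 13; (7|13)=-1, (6|13)=-1; (−1)^{1·1·6}·(-1)^1·(-1)^1 = +1.
v=∞: 9867 > 0 and 286143 > 0  ⇒  (a,b)_∞ = +1.
v=11: a=11^1·(≡8), b=11^1·(≡3) mod 11; (8|11)=-1, (3|11)=+1; (−1)^{1·1·5}·(-1)^1·(+1)^1 = +1.
v=29: a=29^2·(≡16), b=29^3·(≡22) mod 29; (16|29)=+1, (22|29)=+1; (−1)^{2·3·14}·(+1)^3·(+1)^2 = +1.
v=23: a=23^1·(≡15), b=23^1·(≡10) mod 23; (15|23)=-1, (10|23)=-1; (−1)^{1·1·11}·(-1)^1·(-1)^1 = -1.
v=2: v_2(a)=-4, v_2(b)=-2; units ≡ 3, 7 (mod 8); ε·ε+αω+βω = 1·1+-4·0+-2·1 ≡ 1  ⇒  (a,b)_2 = -1.
v=7: a=7^2·(≡2), b=7^-2·(≡2) mod 7; (2|7)=+1, (2|7)=+1; (−1)^{2·-2·3}·(+1)^-2·(+1)^2 = +1.
v=3: a=3^1·(≡1), b=3^9·(≡2) mod 3; (1|3)=+1, (2|3)=-1; (−1)^{1·9·1}·(+1)^9·(-1)^1 = +1.
|Ram(9867, 286143)| = 2, even; anisotropic at {2, 23}.

[2, 23]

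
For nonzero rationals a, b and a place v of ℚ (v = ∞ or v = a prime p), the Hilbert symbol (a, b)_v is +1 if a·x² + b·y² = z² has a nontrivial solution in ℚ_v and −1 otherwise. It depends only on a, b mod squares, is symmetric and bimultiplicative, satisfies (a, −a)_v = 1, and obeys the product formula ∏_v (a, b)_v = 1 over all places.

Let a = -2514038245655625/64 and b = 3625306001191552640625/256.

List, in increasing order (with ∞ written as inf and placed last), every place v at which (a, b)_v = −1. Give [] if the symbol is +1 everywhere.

(a, b) ≡ (-1209, 45849) mod (ℚ^×)²; places V = {2, 3, 5, 13, 17, 29, 31, ∞}.
(a,b)_∞: sgn(-1209)=−, sgn(45849)=+, so +1.
(a,b)_13: α=3, u≡6; β=4, v≡6 (mod 13); (6|13)=-1, (6|13)=-1; sign (−1)^0·-1^4·-1^3 = -1.
(a,b)_29: α=2, u≡5; β=3, v≡27 (mod 29); (5|29)=+1, (27|29)=-1; sign (−1)^0·+1^3·-1^2 = +1.
(a,b)_17: α=2, u≡4; β=3, v≡5 (mod 17); (4|17)=+1, (5|17)=-1; sign (−1)^0·+1^3·-1^2 = +1.
(a,b)_5: α=4, u≡4; β=6, v≡4 (mod 5); (4|5)=+1, (4|5)=+1; sign (−1)^0·+1^6·+1^4 = +1.
(a,b)_31: α=1, u≡15; β=1, v≡23 (mod 31); (15|31)=-1, (23|31)=-1; sign (−1)^1·-1^1·-1^1 = -1.
(a,b)_2: α=-6, β=-8; u≡7, v≡1 (mod 8); ε(u)ε(v)=1·0, αω(v)=-6·0, βω(u)=-8·0; sum ≡ 0  ⇒  +1.
(a,b)_3: α=5, u≡2; β=7, v≡1 (mod 3); (2|3)=-1, (1|3)=+1; sign (−1)^1·-1^7·+1^5 = +1.
|Ram(-1209, 45849)| = 2, even; anisotropic at {13, 31}.

[13, 31]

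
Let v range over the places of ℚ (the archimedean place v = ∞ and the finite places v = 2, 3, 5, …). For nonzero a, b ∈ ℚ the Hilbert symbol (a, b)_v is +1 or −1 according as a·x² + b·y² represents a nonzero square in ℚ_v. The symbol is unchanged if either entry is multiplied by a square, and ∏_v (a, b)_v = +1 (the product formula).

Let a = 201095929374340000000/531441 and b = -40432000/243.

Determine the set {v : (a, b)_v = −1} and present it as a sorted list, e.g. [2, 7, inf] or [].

[7, 11]

Mod squares: a ≡ 385, b ≡ -210. Check v ∈ {∞, 2, 3, 5, 7, 11, 13, 19}.
v=3: a=3^-12·(≡1), b=3^-5·(≡2) mod 3; (1|3)=+1, (2|3)=-1; (−1)^{-12·-5·1}·(+1)^-5·(-1)^-12 = +1.
v=7: a=7^3·(≡5), b=7^1·(≡3) mod 7; (5|7)=-1, (3|7)=-1; (−1)^{3·1·3}·(-1)^1·(-1)^3 = -1.
v=19: a=19^4·(≡17), b=19^2·(≡13) mod 19; (17|19)=+1, (13|19)=-1; (−1)^{4·2·9}·(+1)^2·(-1)^4 = +1.
v=13: a=13^2·(≡2), b=13^0·(≡6) mod 13; (2|13)=-1, (6|13)=-1; (−1)^{2·0·6}·(-1)^0·(-1)^2 = +1.
v=∞: 385 > 0 and -210 < 0  ⇒  (a,b)_∞ = +1.
v=11: a=11^3·(≡10), b=11^0·(≡7) mod 11; (10|11)=-1, (7|11)=-1; (−1)^{3·0·5}·(-1)^0·(-1)^3 = -1.
v=5: a=5^7·(≡2), b=5^3·(≡3) mod 5; (2|5)=-1, (3|5)=-1; (−1)^{7·3·2}·(-1)^3·(-1)^7 = +1.
v=2: v_2(a)=8, v_2(b)=7; units ≡ 1, 7 (mod 8); ε·ε+αω+βω = 0·1+8·0+7·0 ≡ 0  ⇒  (a,b)_2 = +1.
Ram(385, -210) = {7, 11}; no ℚ_7-point on the conic.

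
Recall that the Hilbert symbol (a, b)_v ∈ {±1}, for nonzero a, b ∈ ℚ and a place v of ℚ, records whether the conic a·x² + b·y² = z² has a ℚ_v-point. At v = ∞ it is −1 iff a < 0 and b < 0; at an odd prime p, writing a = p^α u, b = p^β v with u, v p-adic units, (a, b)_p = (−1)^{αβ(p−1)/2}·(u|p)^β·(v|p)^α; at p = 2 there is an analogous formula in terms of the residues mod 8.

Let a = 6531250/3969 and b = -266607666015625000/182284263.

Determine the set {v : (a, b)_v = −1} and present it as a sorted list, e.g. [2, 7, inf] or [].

(a, b) ≡ (418, -70) mod (ℚ^×)²; places V = {2, 3, 5, 7, 11, 19, ∞}.
(a,b)_19: α=1, u≡18; β=2, v≡9 (mod 19); (18|19)=-1, (9|19)=+1; sign (−1)^0·-1^2·+1^1 = +1.
(a,b)_2: α=1, β=3; u≡1, v≡5 (mod 8); ε(u)ε(v)=0·0, αω(v)=1·1, βω(u)=3·0; sum ≡ 1  ⇒  -1.
(a,b)_5: α=6, u≡2; β=17, v≡4 (mod 5); (2|5)=-1, (4|5)=+1; sign (−1)^0·-1^17·+1^6 = -1.
(a,b)_11: α=1, u≡4; β=2, v≡10 (mod 11); (4|11)=+1, (10|11)=-1; sign (−1)^0·+1^2·-1^1 = -1.
(a,b)_∞: sgn(418)=+, sgn(-70)=−, so +1.
(a,b)_3: α=-4, u≡1; β=-12, v≡2 (mod 3); (1|3)=+1, (2|3)=-1; sign (−1)^0·+1^-12·-1^-4 = +1.
(a,b)_7: α=-2, u≡3; β=-3, v≡4 (mod 7); (3|7)=-1, (4|7)=+1; sign (−1)^0·-1^-3·+1^-2 = -1.
|Ram(418, -70)| = 4, even; anisotropic at {2, 5, 7, 11}.

[2, 5, 7, 11]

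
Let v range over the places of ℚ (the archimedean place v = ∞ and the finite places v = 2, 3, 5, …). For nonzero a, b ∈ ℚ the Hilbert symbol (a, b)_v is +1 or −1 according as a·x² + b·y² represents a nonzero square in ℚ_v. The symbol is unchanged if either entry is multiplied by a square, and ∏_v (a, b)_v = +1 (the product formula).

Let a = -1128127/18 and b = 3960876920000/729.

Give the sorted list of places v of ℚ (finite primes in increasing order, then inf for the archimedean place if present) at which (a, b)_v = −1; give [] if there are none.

[2, 7, 11, 17]

(a, b) ≡ (-46046, 1547) mod (ℚ^×)²; places V = {2, 3, 5, 7, 11, 13, 17, 23, ∞}.
(a,b)_5: α=0, u≡1; β=4, v≡3 (mod 5); (1|5)=+1, (3|5)=-1; sign (−1)^0·+1^4·-1^0 = +1.
(a,b)_13: α=1, u≡7; β=1, v≡6 (mod 13); (7|13)=-1, (6|13)=-1; sign (−1)^0·-1^1·-1^1 = +1.
(a,b)_7: α=3, u≡2; β=1, v≡1 (mod 7); (2|7)=+1, (1|7)=+1; sign (−1)^1·+1^1·+1^3 = -1.
(a,b)_2: α=-1, β=6; u≡1, v≡3 (mod 8); ε(u)ε(v)=0·1, αω(v)=-1·1, βω(u)=6·0; sum ≡ 1  ⇒  -1.
(a,b)_∞: sgn(-46046)=−, sgn(1547)=+, so +1.
(a,b)_23: α=1, u≡21; β=2, v≡1 (mod 23); (21|23)=-1, (1|23)=+1; sign (−1)^0·-1^2·+1^1 = +1.
(a,b)_3: α=-2, u≡1; β=-6, v≡2 (mod 3); (1|3)=+1, (2|3)=-1; sign (−1)^0·+1^-6·-1^-2 = +1.
(a,b)_11: α=1, u≡1; β=2, v≡2 (mod 11); (1|11)=+1, (2|11)=-1; sign (−1)^0·+1^2·-1^1 = -1.
(a,b)_17: α=0, u≡10; β=1, v≡12 (mod 17); (10|17)=-1, (12|17)=-1; sign (−1)^0·-1^1·-1^0 = -1.
(-46046, 1547 / ℚ) ramifies at {2, 7, 11, 17}: a division algebra.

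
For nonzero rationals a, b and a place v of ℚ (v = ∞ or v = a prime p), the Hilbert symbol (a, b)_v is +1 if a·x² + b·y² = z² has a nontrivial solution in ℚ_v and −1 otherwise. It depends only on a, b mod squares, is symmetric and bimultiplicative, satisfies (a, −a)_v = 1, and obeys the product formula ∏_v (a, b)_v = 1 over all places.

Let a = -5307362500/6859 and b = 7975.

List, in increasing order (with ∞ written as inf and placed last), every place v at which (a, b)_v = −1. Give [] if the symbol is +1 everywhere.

(a, b) ≡ (-2755, 319) mod (ℚ^×)²; places V = {2, 5, 11, 19, 29, ∞}.
(a,b)_19: α=-3, u≡11; β=0, v≡14 (mod 19); (11|19)=+1, (14|19)=-1; sign (−1)^0·+1^0·-1^-3 = -1.
(a,b)_2: α=2, β=0; u≡5, v≡7 (mod 8); ε(u)ε(v)=0·1, αω(v)=2·0, βω(u)=0·1; sum ≡ 0  ⇒  +1.
(a,b)_11: α=4, u≡10; β=1, v≡10 (mod 11); (10|11)=-1, (10|11)=-1; sign (−1)^0·-1^1·-1^4 = -1.
(a,b)_5: α=5, u≡1; β=2, v≡4 (mod 5); (1|5)=+1, (4|5)=+1; sign (−1)^0·+1^2·+1^5 = +1.
(a,b)_∞: sgn(-2755)=−, sgn(319)=+, so +1.
(a,b)_29: α=1, u≡8; β=1, v≡14 (mod 29); (8|29)=-1, (14|29)=-1; sign (−1)^0·-1^1·-1^1 = +1.
Ram(-2755, 319) = {11, 19}; no ℚ_11-point on the conic.

[11, 19]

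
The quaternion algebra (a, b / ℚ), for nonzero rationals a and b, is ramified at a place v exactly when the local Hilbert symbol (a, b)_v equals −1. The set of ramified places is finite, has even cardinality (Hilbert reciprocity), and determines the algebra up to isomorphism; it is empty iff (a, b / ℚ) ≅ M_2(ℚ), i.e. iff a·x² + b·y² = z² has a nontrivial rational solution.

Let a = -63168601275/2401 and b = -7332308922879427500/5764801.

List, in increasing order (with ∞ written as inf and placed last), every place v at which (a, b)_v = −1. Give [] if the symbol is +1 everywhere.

Mod squares: a ≡ -299, b ≡ -19. Check v ∈ {∞, 2, 3, 5, 7, 13, 17, 19, 23}.
v=∞: -299 < 0 and -19 < 0  ⇒  (a,b)_∞ = -1.
v=13: a=13^1·(≡9), b=13^2·(≡7) mod 13; (9|13)=+1, (7|13)=-1; (−1)^{1·2·6}·(+1)^2·(-1)^1 = -1.
v=2: v_2(a)=0, v_2(b)=2; units ≡ 5, 5 (mod 8); ε·ε+αω+βω = 0·0+0·1+2·1 ≡ 0  ⇒  (a,b)_2 = +1.
v=23: a=23^1·(≡19), b=23^2·(≡9) mod 23; (19|23)=-1, (9|23)=+1; (−1)^{1·2·11}·(-1)^2·(+1)^1 = +1.
v=7: a=7^-4·(≡4), b=7^-8·(≡1) mod 7; (4|7)=+1, (1|7)=+1; (−1)^{-4·-8·3}·(+1)^-8·(+1)^-4 = +1.
v=5: a=5^2·(≡4), b=5^4·(≡1) mod 5; (4|5)=+1, (1|5)=+1; (−1)^{2·4·2}·(+1)^4·(+1)^2 = +1.
v=3: a=3^4·(≡1), b=3^14·(≡2) mod 3; (1|3)=+1, (2|3)=-1; (−1)^{4·14·1}·(+1)^14·(-1)^4 = +1.
v=19: a=19^2·(≡7), b=19^3·(≡14) mod 19; (7|19)=+1, (14|19)=-1; (−1)^{2·3·9}·(+1)^3·(-1)^2 = +1.
v=17: a=17^2·(≡14), b=17^0·(≡2) mod 17; (14|17)=-1, (2|17)=+1; (−1)^{2·0·8}·(-1)^0·(+1)^2 = +1.
|Ram(-299, -19)| = 2, even; anisotropic at {13, ∞}.

[13, inf]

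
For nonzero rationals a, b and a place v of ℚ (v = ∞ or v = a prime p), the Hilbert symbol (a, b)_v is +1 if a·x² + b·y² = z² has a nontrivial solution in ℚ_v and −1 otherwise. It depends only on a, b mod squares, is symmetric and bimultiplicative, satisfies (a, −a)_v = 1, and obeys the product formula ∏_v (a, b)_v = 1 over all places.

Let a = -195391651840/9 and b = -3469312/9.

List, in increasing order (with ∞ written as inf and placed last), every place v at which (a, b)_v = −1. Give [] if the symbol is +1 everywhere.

Mod squares: a ≡ -385, b ≡ -7. Check v ∈ {∞, 2, 3, 5, 7, 11}.
v=∞: -385 < 0 and -7 < 0  ⇒  (a,b)_∞ = -1.
v=11: a=11^3·(≡4), b=11^2·(≡3) mod 11; (4|11)=+1, (3|11)=+1; (−1)^{3·2·5}·(+1)^2·(+1)^3 = +1.
v=3: a=3^-2·(≡2), b=3^-2·(≡2) mod 3; (2|3)=-1, (2|3)=-1; (−1)^{-2·-2·1}·(-1)^-2·(-1)^-2 = +1.
v=5: a=5^1·(≡3), b=5^0·(≡2) mod 5; (3|5)=-1, (2|5)=-1; (−1)^{1·0·2}·(-1)^0·(-1)^1 = -1.
v=7: a=7^1·(≡2), b=7^1·(≡6) mod 7; (2|7)=+1, (6|7)=-1; (−1)^{1·1·3}·(+1)^1·(-1)^1 = +1.
v=2: v_2(a)=22, v_2(b)=12; units ≡ 7, 1 (mod 8); ε·ε+αω+βω = 1·0+22·0+12·0 ≡ 0  ⇒  (a,b)_2 = +1.
(-385, -7 / ℚ) ramifies at {5, ∞}: a division algebra.

[5, inf]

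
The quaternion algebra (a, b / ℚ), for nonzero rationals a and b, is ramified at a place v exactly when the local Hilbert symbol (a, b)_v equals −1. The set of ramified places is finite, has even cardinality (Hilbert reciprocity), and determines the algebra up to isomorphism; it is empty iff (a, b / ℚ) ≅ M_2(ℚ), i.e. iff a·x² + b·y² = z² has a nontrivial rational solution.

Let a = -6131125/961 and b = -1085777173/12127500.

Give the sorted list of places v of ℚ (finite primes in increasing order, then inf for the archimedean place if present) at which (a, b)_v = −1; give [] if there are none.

Mod squares: a ≡ -5005, b ≡ -143. Check v ∈ {∞, 2, 3, 5, 7, 11, 13, 19, 31, 37}.
v=37: a=37^0·(≡3), b=37^2·(≡20) mod 37; (3|37)=+1, (20|37)=-1; (−1)^{0·2·18}·(+1)^2·(-1)^0 = +1.
v=13: a=13^1·(≡11), b=13^3·(≡8) mod 13; (11|13)=-1, (8|13)=-1; (−1)^{1·3·6}·(-1)^3·(-1)^1 = +1.
v=7: a=7^3·(≡5), b=7^-2·(≡2) mod 7; (5|7)=-1, (2|7)=+1; (−1)^{3·-2·3}·(-1)^-2·(+1)^3 = +1.
v=∞: -5005 < 0 and -143 < 0  ⇒  (a,b)_∞ = -1.
v=2: v_2(a)=0, v_2(b)=-2; units ≡ 3, 1 (mod 8); ε·ε+αω+βω = 1·0+0·0+-2·1 ≡ 0  ⇒  (a,b)_2 = +1.
v=3: a=3^0·(≡2), b=3^-2·(≡1) mod 3; (2|3)=-1, (1|3)=+1; (−1)^{0·-2·1}·(-1)^-2·(+1)^0 = +1.
v=11: a=11^1·(≡7), b=11^-1·(≡1) mod 11; (7|11)=-1, (1|11)=+1; (−1)^{1·-1·5}·(-1)^-1·(+1)^1 = +1.
v=31: a=31^-2·(≡24), b=31^0·(≡22) mod 31; (24|31)=-1, (22|31)=-1; (−1)^{-2·0·15}·(-1)^0·(-1)^-2 = +1.
v=19: a=19^0·(≡9), b=19^2·(≡5) mod 19; (9|19)=+1, (5|19)=+1; (−1)^{0·2·9}·(+1)^2·(+1)^0 = +1.
v=5: a=5^3·(≡1), b=5^-4·(≡3) mod 5; (1|5)=+1, (3|5)=-1; (−1)^{3·-4·2}·(+1)^-4·(-1)^3 = -1.
(-5005, -143 / ℚ) ramifies at {5, ∞}: a division algebra.

[5, inf]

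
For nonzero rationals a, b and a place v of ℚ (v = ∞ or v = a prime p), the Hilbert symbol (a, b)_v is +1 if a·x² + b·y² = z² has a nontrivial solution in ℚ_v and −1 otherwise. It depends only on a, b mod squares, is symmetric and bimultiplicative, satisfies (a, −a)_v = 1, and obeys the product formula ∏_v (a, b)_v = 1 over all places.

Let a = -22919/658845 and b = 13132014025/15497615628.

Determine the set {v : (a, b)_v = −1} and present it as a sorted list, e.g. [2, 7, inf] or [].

[3, 5, 41, 43]

(a, b) ≡ (-114595, 3) mod (ℚ^×)²; places V = {2, 3, 5, 11, 13, 41, 43, ∞}.
(a,b)_∞: sgn(-114595)=−, sgn(3)=+, so +1.
(a,b)_13: α=1, u≡1; β=2, v≡1 (mod 13); (1|13)=+1, (1|13)=+1; sign (−1)^0·+1^2·+1^1 = +1.
(a,b)_3: α=-2, u≡2; β=-7, v≡1 (mod 3); (2|3)=-1, (1|3)=+1; sign (−1)^0·-1^-7·+1^-2 = -1.
(a,b)_2: α=0, β=-2; u≡5, v≡3 (mod 8); ε(u)ε(v)=0·1, αω(v)=0·1, βω(u)=-2·1; sum ≡ 0  ⇒  +1.
(a,b)_43: α=1, u≡17; β=2, v≡30 (mod 43); (17|43)=+1, (30|43)=-1; sign (−1)^0·+1^2·-1^1 = -1.
(a,b)_5: α=-1, u≡4; β=2, v≡2 (mod 5); (4|5)=+1, (2|5)=-1; sign (−1)^0·+1^2·-1^-1 = -1.
(a,b)_41: α=1, u≡24; β=2, v≡30 (mod 41); (24|41)=-1, (30|41)=-1; sign (−1)^0·-1^2·-1^1 = -1.
(a,b)_11: α=-4, u≡5; β=-6, v≡3 (mod 11); (5|11)=+1, (3|11)=+1; sign (−1)^0·+1^-6·+1^-4 = +1.
|Ram(-114595, 3)| = 4, even; anisotropic at {3, 5, 41, 43}.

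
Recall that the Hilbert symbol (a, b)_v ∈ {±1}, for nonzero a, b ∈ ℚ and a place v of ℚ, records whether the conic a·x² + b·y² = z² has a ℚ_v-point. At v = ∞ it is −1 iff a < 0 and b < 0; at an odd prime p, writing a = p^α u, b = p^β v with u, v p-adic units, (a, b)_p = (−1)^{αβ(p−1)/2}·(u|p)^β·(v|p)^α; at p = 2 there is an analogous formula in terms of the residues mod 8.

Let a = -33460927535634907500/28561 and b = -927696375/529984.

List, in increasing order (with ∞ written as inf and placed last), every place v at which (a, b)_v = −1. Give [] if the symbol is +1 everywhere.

(a, b) ≡ (-3, -4123095) mod (ℚ^×)²; places V = {2, 3, 5, 7, 13, 17, 19, 23, 37, ∞}.
(a,b)_5: α=4, u≡3; β=3, v≡1 (mod 5); (3|5)=-1, (1|5)=+1; sign (−1)^0·-1^3·+1^4 = -1.
(a,b)_3: α=11, u≡2; β=3, v≡1 (mod 3); (2|3)=-1, (1|3)=+1; sign (−1)^1·-1^3·+1^11 = +1.
(a,b)_23: α=2, u≡20; β=1, v≡20 (mod 23); (20|23)=-1, (20|23)=-1; sign (−1)^0·-1^1·-1^2 = -1.
(a,b)_19: α=2, u≡7; β=1, v≡10 (mod 19); (7|19)=+1, (10|19)=-1; sign (−1)^0·+1^1·-1^2 = +1.
(a,b)_13: α=-4, u≡3; β=-2, v≡6 (mod 13); (3|13)=+1, (6|13)=-1; sign (−1)^0·+1^-2·-1^-4 = +1.
(a,b)_2: α=2, β=-6; u≡5, v≡1 (mod 8); ε(u)ε(v)=0·0, αω(v)=2·0, βω(u)=-6·1; sum ≡ 0  ⇒  +1.
(a,b)_∞: sgn(-3)=−, sgn(-4123095)=−, so -1.
(a,b)_7: α=0, u≡4; β=-2, v≡3 (mod 7); (4|7)=+1, (3|7)=-1; sign (−1)^0·+1^-2·-1^0 = +1.
(a,b)_37: α=2, u≡1; β=1, v≡21 (mod 37); (1|37)=+1, (21|37)=+1; sign (−1)^0·+1^1·+1^2 = +1.
(a,b)_17: α=2, u≡6; β=1, v≡15 (mod 17); (6|17)=-1, (15|17)=+1; sign (−1)^0·-1^1·+1^2 = -1.
Ram(-3, -4123095) = {5, 17, 23, ∞}; no ℚ_5-point on the conic.

[5, 17, 23, inf]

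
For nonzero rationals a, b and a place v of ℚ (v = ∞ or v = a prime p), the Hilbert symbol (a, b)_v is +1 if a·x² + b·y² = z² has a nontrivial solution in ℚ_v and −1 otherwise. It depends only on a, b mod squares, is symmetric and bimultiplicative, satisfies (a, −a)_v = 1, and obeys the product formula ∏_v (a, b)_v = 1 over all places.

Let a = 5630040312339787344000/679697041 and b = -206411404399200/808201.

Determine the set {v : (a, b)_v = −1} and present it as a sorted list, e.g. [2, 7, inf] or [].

Mod squares: a ≡ 4290, b ≡ -22. Check v ∈ {∞, 2, 3, 5, 7, 11, 13, 17, 29, 31}.
v=29: a=29^-4·(≡26), b=29^-2·(≡6) mod 29; (26|29)=-1, (6|29)=+1; (−1)^{-4·-2·14}·(-1)^-2·(+1)^-4 = +1.
v=5: a=5^3·(≡2), b=5^2·(≡2) mod 5; (2|5)=-1, (2|5)=-1; (−1)^{3·2·2}·(-1)^2·(-1)^3 = -1.
v=7: a=7^2·(≡5), b=7^2·(≡6) mod 7; (5|7)=-1, (6|7)=-1; (−1)^{2·2·3}·(-1)^2·(-1)^2 = +1.
v=3: a=3^5·(≡2), b=3^4·(≡2) mod 3; (2|3)=-1, (2|3)=-1; (−1)^{5·4·1}·(-1)^4·(-1)^5 = -1.
v=17: a=17^4·(≡5), b=17^2·(≡10) mod 17; (5|17)=-1, (10|17)=-1; (−1)^{4·2·8}·(-1)^2·(-1)^4 = +1.
v=13: a=13^3·(≡2), b=13^2·(≡12) mod 13; (2|13)=-1, (12|13)=+1; (−1)^{3·2·6}·(-1)^2·(+1)^3 = +1.
v=11: a=11^5·(≡4), b=11^3·(≡3) mod 11; (4|11)=+1, (3|11)=+1; (−1)^{5·3·5}·(+1)^3·(+1)^5 = -1.
v=∞: 4290 > 0 and -22 < 0  ⇒  (a,b)_∞ = +1.
v=31: a=31^-2·(≡29), b=31^-2·(≡14) mod 31; (29|31)=-1, (14|31)=+1; (−1)^{-2·-2·15}·(-1)^-2·(+1)^-2 = +1.
v=2: v_2(a)=7, v_2(b)=5; units ≡ 1, 5 (mod 8); ε·ε+αω+βω = 0·0+7·1+5·0 ≡ 1  ⇒  (a,b)_2 = -1.
|Ram(4290, -22)| = 4, even; anisotropic at {2, 3, 5, 11}.

[2, 3, 5, 11]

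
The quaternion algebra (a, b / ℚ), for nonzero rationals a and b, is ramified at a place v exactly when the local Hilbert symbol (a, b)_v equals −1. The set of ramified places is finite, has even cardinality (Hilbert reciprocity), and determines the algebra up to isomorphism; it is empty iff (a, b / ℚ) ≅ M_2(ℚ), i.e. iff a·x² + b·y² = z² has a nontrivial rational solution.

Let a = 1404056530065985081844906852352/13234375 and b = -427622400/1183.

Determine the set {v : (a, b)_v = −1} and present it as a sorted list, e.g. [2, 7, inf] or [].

[2, 29]

(a, b) ≡ (532266, -203) mod (ℚ^×)²; places V = {2, 3, 5, 7, 11, 13, 19, 23, 29, ∞}.
(a,b)_7: α=-1, u≡1; β=-1, v≡5 (mod 7); (1|7)=+1, (5|7)=-1; sign (−1)^1·+1^-1·-1^-1 = +1.
(a,b)_∞: sgn(532266)=+, sgn(-203)=−, so +1.
(a,b)_11: α=-2, u≡1; β=0, v≡8 (mod 11); (1|11)=+1, (8|11)=-1; sign (−1)^0·+1^0·-1^-2 = +1.
(a,b)_13: α=0, u≡11; β=-2, v≡6 (mod 13); (11|13)=-1, (6|13)=-1; sign (−1)^0·-1^-2·-1^0 = +1.
(a,b)_3: α=3, u≡2; β=2, v≡1 (mod 3); (2|3)=-1, (1|3)=+1; sign (−1)^0·-1^2·+1^3 = +1.
(a,b)_2: α=63, β=16; u≡5, v≡5 (mod 8); ε(u)ε(v)=0·0, αω(v)=63·1, βω(u)=16·1; sum ≡ 1  ⇒  -1.
(a,b)_29: α=3, u≡19; β=1, v≡24 (mod 29); (19|29)=-1, (24|29)=+1; sign (−1)^0·-1^1·+1^3 = -1.
(a,b)_19: α=1, u≡12; β=0, v≡11 (mod 19); (12|19)=-1, (11|19)=+1; sign (−1)^0·-1^0·+1^1 = +1.
(a,b)_23: α=3, u≡2; β=0, v≡4 (mod 23); (2|23)=+1, (4|23)=+1; sign (−1)^0·+1^0·+1^3 = +1.
(a,b)_5: α=-6, u≡1; β=2, v≡3 (mod 5); (1|5)=+1, (3|5)=-1; sign (−1)^0·+1^2·-1^-6 = +1.
Ram(532266, -203) = {2, 29}; no ℚ_2-point on the conic.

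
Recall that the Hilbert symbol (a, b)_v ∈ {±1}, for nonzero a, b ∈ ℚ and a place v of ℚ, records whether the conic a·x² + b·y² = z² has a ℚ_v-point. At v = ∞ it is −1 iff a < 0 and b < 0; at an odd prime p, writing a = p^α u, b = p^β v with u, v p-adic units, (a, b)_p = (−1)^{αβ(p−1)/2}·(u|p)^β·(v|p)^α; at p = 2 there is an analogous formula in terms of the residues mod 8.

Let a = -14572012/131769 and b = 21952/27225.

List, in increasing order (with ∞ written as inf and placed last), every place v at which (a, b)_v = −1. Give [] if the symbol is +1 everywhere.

[13, 43]

(a, b) ≡ (-74347, 7) mod (ℚ^×)²; places V = {2, 3, 5, 7, 11, 13, 19, 43, ∞}.
(a,b)_2: α=2, β=6; u≡5, v≡7 (mod 8); ε(u)ε(v)=0·1, αω(v)=2·0, βω(u)=6·1; sum ≡ 0  ⇒  +1.
(a,b)_19: α=1, u≡11; β=0, v≡6 (mod 19); (11|19)=+1, (6|19)=+1; sign (−1)^0·+1^0·+1^1 = +1.
(a,b)_13: α=1, u≡1; β=0, v≡7 (mod 13); (1|13)=+1, (7|13)=-1; sign (−1)^0·+1^0·-1^1 = -1.
(a,b)_∞: sgn(-74347)=−, sgn(7)=+, so +1.
(a,b)_7: α=3, u≡6; β=3, v≡4 (mod 7); (6|7)=-1, (4|7)=+1; sign (−1)^1·-1^3·+1^3 = +1.
(a,b)_5: α=0, u≡2; β=-2, v≡3 (mod 5); (2|5)=-1, (3|5)=-1; sign (−1)^0·-1^-2·-1^0 = +1.
(a,b)_43: α=1, u≡5; β=0, v≡18 (mod 43); (5|43)=-1, (18|43)=-1; sign (−1)^0·-1^0·-1^1 = -1.
(a,b)_3: α=-2, u≡2; β=-2, v≡1 (mod 3); (2|3)=-1, (1|3)=+1; sign (−1)^0·-1^-2·+1^-2 = +1.
(a,b)_11: α=-4, u≡2; β=-2, v≡8 (mod 11); (2|11)=-1, (8|11)=-1; sign (−1)^0·-1^-2·-1^-4 = +1.
Ram(-74347, 7) = {13, 43}; no ℚ_13-point on the conic.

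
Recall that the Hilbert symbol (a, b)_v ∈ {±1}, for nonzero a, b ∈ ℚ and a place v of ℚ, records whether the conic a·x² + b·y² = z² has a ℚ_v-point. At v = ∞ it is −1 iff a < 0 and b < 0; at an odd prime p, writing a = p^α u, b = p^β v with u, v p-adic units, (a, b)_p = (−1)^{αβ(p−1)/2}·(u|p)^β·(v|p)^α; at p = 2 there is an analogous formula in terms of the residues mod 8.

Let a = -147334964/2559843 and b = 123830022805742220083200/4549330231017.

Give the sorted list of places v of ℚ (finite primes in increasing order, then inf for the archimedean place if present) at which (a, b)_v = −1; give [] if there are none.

[11, 23]

Mod squares: a ≡ -5423, b ≡ 748374. Check v ∈ {∞, 2, 3, 5, 7, 11, 13, 17, 23, 29}.
v=13: a=13^-2·(≡8), b=13^-10·(≡12) mod 13; (8|13)=-1, (12|13)=+1; (−1)^{-2·-10·6}·(-1)^-10·(+1)^-2 = +1.
v=3: a=3^-4·(≡1), b=3^-1·(≡2) mod 3; (1|3)=+1, (2|3)=-1; (−1)^{-4·-1·1}·(+1)^-1·(-1)^-4 = +1.
v=2: v_2(a)=2, v_2(b)=17; units ≡ 1, 3 (mod 8); ε·ε+αω+βω = 0·1+2·1+17·0 ≡ 0  ⇒  (a,b)_2 = +1.
v=11: a=11^-1·(≡6), b=11^-1·(≡6) mod 11; (6|11)=-1, (6|11)=-1; (−1)^{-1·-1·5}·(-1)^-1·(-1)^-1 = -1.
v=17: a=17^-1·(≡16), b=17^3·(≡1) mod 17; (16|17)=+1, (1|17)=+1; (−1)^{-1·3·8}·(+1)^3·(+1)^-1 = +1.
v=5: a=5^0·(≡2), b=5^2·(≡4) mod 5; (2|5)=-1, (4|5)=+1; (−1)^{0·2·2}·(-1)^2·(+1)^0 = +1.
v=29: a=29^1·(≡4), b=29^3·(≡9) mod 29; (4|29)=+1, (9|29)=+1; (−1)^{1·3·14}·(+1)^3·(+1)^1 = +1.
v=7: a=7^4·(≡2), b=7^2·(≡4) mod 7; (2|7)=+1, (4|7)=+1; (−1)^{4·2·3}·(+1)^2·(+1)^4 = +1.
v=23: a=23^2·(≡5), b=23^5·(≡8) mod 23; (5|23)=-1, (8|23)=+1; (−1)^{2·5·11}·(-1)^5·(+1)^2 = -1.
v=∞: -5423 < 0 and 748374 > 0  ⇒  (a,b)_∞ = +1.
Ram(-5423, 748374) = {11, 23}; no ℚ_11-point on the conic.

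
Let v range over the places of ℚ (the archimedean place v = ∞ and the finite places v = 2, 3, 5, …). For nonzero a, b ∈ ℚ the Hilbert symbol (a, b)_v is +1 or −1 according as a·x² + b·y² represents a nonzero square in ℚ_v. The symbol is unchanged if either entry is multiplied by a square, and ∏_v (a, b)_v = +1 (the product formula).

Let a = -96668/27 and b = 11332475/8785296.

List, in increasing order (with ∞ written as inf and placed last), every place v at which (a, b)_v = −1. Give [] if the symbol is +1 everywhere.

(a, b) ≡ (-429, 11) mod (ℚ^×)²; places V = {2, 3, 5, 7, 11, 13, 19, 29, ∞}.
(a,b)_29: α=0, u≡20; β=2, v≡11 (mod 29); (20|29)=+1, (11|29)=-1; sign (−1)^0·+1^2·-1^0 = +1.
(a,b)_7: α=0, u≡5; β=2, v≡1 (mod 7); (5|7)=-1, (1|7)=+1; sign (−1)^0·-1^2·+1^0 = +1.
(a,b)_3: α=-3, u≡1; β=-2, v≡2 (mod 3); (1|3)=+1, (2|3)=-1; sign (−1)^0·+1^-2·-1^-3 = -1.
(a,b)_13: α=3, u≡8; β=-2, v≡5 (mod 13); (8|13)=-1, (5|13)=-1; sign (−1)^0·-1^-2·-1^3 = -1.
(a,b)_5: α=0, u≡1; β=2, v≡4 (mod 5); (1|5)=+1, (4|5)=+1; sign (−1)^0·+1^2·+1^0 = +1.
(a,b)_∞: sgn(-429)=−, sgn(11)=+, so +1.
(a,b)_2: α=2, β=-4; u≡3, v≡3 (mod 8); ε(u)ε(v)=1·1, αω(v)=2·1, βω(u)=-4·1; sum ≡ 1  ⇒  -1.
(a,b)_19: α=0, u≡10; β=-2, v≡6 (mod 19); (10|19)=-1, (6|19)=+1; sign (−1)^0·-1^-2·+1^0 = +1.
(a,b)_11: α=1, u≡9; β=1, v≡3 (mod 11); (9|11)=+1, (3|11)=+1; sign (−1)^1·+1^1·+1^1 = -1.
Ram(-429, 11) = {2, 3, 11, 13}; no ℚ_2-point on the conic.

[2, 3, 11, 13]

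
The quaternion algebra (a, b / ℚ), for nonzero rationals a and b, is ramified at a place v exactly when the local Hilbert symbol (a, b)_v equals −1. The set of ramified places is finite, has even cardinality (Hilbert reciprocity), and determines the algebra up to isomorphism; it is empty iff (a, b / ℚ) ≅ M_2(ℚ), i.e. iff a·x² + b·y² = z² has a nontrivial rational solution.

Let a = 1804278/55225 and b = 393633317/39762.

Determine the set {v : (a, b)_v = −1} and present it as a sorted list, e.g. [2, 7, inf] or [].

[]

Mod squares: a ≡ 102, b ≡ 154. Check v ∈ {∞, 2, 3, 5, 7, 11, 17, 19, 47}.
v=17: a=17^1·(≡6), b=17^2·(≡4) mod 17; (6|17)=-1, (4|17)=+1; (−1)^{1·2·8}·(-1)^2·(+1)^1 = +1.
v=5: a=5^-2·(≡2), b=5^0·(≡1) mod 5; (2|5)=-1, (1|5)=+1; (−1)^{-2·0·2}·(-1)^0·(+1)^-2 = +1.
v=∞: 102 > 0 and 154 > 0  ⇒  (a,b)_∞ = +1.
v=47: a=47^-2·(≡28), b=47^-2·(≡26) mod 47; (28|47)=+1, (26|47)=-1; (−1)^{-2·-2·23}·(+1)^-2·(-1)^-2 = +1.
v=7: a=7^2·(≡1), b=7^3·(≡2) mod 7; (1|7)=+1, (2|7)=+1; (−1)^{2·3·3}·(+1)^3·(+1)^2 = +1.
v=3: a=3^1·(≡1), b=3^-2·(≡1) mod 3; (1|3)=+1, (1|3)=+1; (−1)^{1·-2·1}·(+1)^-2·(+1)^1 = +1.
v=19: a=19^2·(≡7), b=19^2·(≡14) mod 19; (7|19)=+1, (14|19)=-1; (−1)^{2·2·9}·(+1)^2·(-1)^2 = +1.
v=2: v_2(a)=1, v_2(b)=-1; units ≡ 3, 5 (mod 8); ε·ε+αω+βω = 1·0+1·1+-1·1 ≡ 0  ⇒  (a,b)_2 = +1.
v=11: a=11^0·(≡5), b=11^1·(≡4) mod 11; (5|11)=+1, (4|11)=+1; (−1)^{0·1·5}·(+1)^1·(+1)^0 = +1.
Ram(a, b) = ∅: the form 102·x² + 154·y² − z² is isotropic over every ℚ_v, so by Hasse–Minkowski it is isotropic over ℚ.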